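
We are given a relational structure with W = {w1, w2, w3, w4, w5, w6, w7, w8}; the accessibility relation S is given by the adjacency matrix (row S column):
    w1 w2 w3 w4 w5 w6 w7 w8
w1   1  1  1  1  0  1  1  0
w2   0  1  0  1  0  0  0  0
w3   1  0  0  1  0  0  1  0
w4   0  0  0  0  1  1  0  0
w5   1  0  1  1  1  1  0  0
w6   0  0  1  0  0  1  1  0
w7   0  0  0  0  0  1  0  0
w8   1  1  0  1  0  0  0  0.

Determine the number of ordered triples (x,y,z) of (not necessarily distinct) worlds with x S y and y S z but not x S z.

Enumerating: (w1,w4,w5), (w2,w4,w5), (w2,w4,w6), (w3,w1,w2), (w3,w1,w3), (w3,w1,w6), (w3,w4,w5), (w3,w4,w6), (w3,w7,w6), (w4,w5,w1), (w4,w5,w3), (w4,w5,w4), … and 15 more.
Total: 27.

27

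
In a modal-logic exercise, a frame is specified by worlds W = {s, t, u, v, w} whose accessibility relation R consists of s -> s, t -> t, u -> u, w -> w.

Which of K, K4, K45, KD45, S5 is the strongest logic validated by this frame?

K45

Transitive (axiom 4): yes — every two-step R-path is closed by a direct edge.
Euclidean (axiom 5): yes — any two successors of a common world are R-related.
Serial (axiom D): no — v has no R-successor.
Reflexive (axiom T): no — v is not related to itself.
So F validates K, K4, K45; KD45 would additionally require R to be serial. The strongest is K45.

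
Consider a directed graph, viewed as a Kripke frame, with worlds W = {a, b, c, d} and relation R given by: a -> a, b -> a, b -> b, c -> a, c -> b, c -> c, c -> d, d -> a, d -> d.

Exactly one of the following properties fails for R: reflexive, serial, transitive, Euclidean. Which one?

Reflexive: yes — every world is R-related to itself.
Serial: yes — every world has a successor (e.g. a R a).
Transitive: yes — every two-step R-path is closed by a direct edge.
Euclidean: no — c R a and c R b, but not a R b.
Only Euclidean fails.

Euclidean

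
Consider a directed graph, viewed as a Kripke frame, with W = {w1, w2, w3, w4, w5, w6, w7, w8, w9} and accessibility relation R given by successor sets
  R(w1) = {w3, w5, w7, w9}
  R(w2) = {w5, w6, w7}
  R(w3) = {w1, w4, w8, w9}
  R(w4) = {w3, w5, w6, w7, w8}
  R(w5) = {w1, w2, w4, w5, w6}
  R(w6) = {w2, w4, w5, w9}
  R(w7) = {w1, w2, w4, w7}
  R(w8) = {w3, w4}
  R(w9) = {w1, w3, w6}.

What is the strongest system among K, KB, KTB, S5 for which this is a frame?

KB

Symmetric (axiom B): yes — every pair in R has its reverse in R.
Reflexive (axiom T): no — w1 is not related to itself.
Euclidean (axiom 5): no — w1 R w3 and w1 R w5, but not w3 R w5.
So F validates K, KB; KTB would additionally require R to be reflexive. The strongest is KB.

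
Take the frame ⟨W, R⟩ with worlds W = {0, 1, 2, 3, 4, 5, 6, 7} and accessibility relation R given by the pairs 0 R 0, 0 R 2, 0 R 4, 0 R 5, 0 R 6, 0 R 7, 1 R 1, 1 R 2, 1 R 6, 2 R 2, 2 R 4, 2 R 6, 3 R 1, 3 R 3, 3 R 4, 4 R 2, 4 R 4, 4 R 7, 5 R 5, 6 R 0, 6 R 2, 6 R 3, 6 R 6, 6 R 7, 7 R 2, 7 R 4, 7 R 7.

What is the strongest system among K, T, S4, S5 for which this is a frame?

Reflexive (axiom T): yes — every world is R-related to itself.
Transitive (axiom 4): no — 0 R 6 and 6 R 3, but not 0 R 3.
Euclidean (axiom 5): no — 0 R 2 and 0 R 5, but not 2 R 5.
So F validates K, T; S4 would additionally require R to be transitive. The strongest is T.

T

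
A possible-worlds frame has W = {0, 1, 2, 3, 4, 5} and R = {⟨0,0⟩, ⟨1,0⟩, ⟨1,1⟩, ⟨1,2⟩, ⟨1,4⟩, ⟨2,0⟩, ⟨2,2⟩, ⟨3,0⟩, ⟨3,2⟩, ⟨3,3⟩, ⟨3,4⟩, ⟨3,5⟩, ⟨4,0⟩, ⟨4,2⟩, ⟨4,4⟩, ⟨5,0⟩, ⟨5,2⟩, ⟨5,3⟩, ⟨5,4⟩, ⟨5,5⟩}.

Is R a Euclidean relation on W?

Euclidean: no — 1 R 0 and 1 R 2, but not 0 R 2.

No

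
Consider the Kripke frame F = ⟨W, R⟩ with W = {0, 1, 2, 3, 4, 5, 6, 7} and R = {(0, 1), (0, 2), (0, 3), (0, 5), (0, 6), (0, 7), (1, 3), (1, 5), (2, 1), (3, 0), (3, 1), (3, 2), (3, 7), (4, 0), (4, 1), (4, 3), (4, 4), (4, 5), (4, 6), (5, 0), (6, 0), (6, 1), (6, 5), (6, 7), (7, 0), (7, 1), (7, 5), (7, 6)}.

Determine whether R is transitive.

Transitive: no — 1 R 3 and 3 R 0, but not 1 R 0.

No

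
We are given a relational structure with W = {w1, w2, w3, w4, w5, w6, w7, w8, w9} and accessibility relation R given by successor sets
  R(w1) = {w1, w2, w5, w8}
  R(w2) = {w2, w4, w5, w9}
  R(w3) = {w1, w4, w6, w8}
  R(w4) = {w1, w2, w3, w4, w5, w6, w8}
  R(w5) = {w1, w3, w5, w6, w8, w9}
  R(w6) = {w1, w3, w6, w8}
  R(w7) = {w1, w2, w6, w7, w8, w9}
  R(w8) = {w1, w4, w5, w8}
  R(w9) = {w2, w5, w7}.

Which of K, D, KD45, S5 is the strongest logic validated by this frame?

Serial (axiom D): yes — every world has a successor (e.g. w1 R w1).
Euclidean (axiom 5): no — w1 R w2 and w1 R w8, but not w2 R w8.
Transitive (axiom 4): no — w1 R w2 and w2 R w4, but not w1 R w4.
Reflexive (axiom T): no — w3 is not related to itself.
So F validates K, D; KD45 would additionally require R to be Euclidean and transitive. The strongest is D.

D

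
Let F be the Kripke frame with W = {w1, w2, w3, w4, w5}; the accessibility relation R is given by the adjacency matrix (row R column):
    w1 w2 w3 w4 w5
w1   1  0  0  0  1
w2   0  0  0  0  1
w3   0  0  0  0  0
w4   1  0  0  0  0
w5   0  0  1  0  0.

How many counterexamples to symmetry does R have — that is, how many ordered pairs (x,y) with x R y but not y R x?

4

Enumerating: (w1,w5), (w2,w5), (w4,w1), (w5,w3).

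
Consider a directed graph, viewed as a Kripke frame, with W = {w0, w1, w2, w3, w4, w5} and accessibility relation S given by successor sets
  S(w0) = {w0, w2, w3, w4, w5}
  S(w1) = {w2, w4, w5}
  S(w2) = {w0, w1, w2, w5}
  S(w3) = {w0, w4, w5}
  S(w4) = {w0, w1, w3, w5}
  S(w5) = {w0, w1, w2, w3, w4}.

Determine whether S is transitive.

No

Transitive: no — w0 S w2 and w2 S w1, but not w0 S w1.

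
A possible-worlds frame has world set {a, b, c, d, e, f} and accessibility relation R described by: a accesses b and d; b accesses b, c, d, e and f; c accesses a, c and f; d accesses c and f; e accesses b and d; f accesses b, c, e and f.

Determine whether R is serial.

Yes

Serial: yes — every world has a successor (e.g. a R b).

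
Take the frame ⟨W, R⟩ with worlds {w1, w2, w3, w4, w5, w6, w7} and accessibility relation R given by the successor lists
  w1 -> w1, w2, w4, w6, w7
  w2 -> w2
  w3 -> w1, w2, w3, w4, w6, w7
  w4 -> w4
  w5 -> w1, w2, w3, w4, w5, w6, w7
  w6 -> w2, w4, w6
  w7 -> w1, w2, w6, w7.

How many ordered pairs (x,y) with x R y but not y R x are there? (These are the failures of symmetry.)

18

Enumerating: (w1,w2), (w1,w4), (w1,w6), (w3,w1), (w3,w2), (w3,w4), (w3,w6), (w3,w7), (w5,w1), (w5,w2), (w5,w3), (w5,w4), (w5,w6), (w5,w7), (w6,w2), (w6,w4), (w7,w2), (w7,w6).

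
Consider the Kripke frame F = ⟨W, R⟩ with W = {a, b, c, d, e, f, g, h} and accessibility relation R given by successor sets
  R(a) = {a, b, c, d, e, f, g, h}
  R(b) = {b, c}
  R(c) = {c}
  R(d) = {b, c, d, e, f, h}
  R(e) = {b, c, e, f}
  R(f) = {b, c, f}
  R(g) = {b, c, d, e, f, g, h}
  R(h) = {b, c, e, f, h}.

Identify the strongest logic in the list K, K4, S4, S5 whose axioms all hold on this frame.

Transitive (axiom 4): yes — every two-step R-path is closed by a direct edge.
Reflexive (axiom T): yes — every world is R-related to itself.
Euclidean (axiom 5): no — a R b and a R d, but not b R d.
So F validates K, K4, S4; S5 would additionally require R to be Euclidean. The strongest is S4.

S4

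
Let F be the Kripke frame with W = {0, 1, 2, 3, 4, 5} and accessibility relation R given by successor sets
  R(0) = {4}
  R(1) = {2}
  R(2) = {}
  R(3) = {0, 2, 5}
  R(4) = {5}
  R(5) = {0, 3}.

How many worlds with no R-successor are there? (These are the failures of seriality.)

1

Enumerating: 2.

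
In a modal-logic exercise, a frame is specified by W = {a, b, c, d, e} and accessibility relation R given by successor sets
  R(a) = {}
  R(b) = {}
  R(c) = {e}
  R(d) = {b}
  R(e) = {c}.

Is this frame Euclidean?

No

Euclidean: no — c R e and c R e, but not e R e.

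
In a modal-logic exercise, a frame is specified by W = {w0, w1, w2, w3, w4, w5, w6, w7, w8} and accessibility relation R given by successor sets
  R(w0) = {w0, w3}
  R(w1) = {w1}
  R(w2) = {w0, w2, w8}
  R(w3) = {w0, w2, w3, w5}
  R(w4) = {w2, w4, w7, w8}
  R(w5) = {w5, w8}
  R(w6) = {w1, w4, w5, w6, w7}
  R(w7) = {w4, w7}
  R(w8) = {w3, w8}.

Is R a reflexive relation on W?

Yes

Reflexive: yes — every world is R-related to itself.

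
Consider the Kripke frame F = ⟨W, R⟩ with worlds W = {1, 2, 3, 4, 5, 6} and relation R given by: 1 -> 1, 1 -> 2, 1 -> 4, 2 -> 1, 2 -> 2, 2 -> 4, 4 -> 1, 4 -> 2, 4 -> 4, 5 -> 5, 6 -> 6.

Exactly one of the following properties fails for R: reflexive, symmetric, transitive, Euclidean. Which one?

Reflexive: no — 3 is not related to itself.
Symmetric: yes — every pair in R has its reverse in R.
Transitive: yes — every two-step R-path is closed by a direct edge.
Euclidean: yes — any two successors of a common world are R-related.
Only reflexive fails.

reflexive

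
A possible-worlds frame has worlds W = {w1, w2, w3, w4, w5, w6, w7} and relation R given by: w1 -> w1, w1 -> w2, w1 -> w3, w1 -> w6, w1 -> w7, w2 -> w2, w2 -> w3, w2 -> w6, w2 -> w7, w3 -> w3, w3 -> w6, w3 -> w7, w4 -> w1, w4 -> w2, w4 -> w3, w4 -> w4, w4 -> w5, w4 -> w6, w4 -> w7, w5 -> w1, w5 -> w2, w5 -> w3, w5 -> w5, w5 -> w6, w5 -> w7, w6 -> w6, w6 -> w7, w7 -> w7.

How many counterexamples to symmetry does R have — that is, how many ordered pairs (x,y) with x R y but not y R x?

21

Enumerating: (w1,w2), (w1,w3), (w1,w6), (w1,w7), (w2,w3), (w2,w6), (w2,w7), (w3,w6), (w3,w7), (w4,w1), (w4,w2), (w4,w3), … and 9 more.
Total: 21.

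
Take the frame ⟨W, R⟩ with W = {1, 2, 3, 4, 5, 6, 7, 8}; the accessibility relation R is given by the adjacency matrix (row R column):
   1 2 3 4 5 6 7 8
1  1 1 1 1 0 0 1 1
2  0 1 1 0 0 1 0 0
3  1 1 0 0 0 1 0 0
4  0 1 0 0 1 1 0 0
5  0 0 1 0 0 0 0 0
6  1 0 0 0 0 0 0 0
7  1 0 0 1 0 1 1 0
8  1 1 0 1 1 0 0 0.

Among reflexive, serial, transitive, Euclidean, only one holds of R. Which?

serial

Reflexive: no — 3 is not related to itself.
Serial: yes — every world has a successor (e.g. 1 R 1).
Transitive: no — 1 R 2 and 2 R 6, but not 1 R 6.
Euclidean: no — 1 R 2 and 1 R 4, but not 2 R 4.
Only serial holds.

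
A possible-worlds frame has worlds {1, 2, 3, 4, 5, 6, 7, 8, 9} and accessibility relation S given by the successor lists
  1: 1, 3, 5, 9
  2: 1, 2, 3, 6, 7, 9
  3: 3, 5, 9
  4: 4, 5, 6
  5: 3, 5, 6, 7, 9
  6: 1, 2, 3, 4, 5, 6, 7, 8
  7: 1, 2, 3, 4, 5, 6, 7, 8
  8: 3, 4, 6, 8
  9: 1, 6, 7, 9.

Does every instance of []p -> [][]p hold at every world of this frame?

The schema 4 characterises exactly the transitive frames.
Transitive: no — 1 S 5 and 5 S 6, but not 1 S 6.

No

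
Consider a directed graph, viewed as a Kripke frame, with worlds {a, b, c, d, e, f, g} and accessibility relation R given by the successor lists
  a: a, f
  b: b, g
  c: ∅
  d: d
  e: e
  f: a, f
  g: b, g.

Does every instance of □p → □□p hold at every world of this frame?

Axiom 4 corresponds to the accessibility relation being transitive.
Transitive: yes — every two-step R-path is closed by a direct edge.

Yes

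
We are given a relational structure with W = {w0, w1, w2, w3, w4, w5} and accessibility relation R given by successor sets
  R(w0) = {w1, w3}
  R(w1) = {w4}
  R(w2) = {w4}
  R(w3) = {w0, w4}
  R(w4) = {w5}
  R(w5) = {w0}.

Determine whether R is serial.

Serial: yes — every world has a successor (e.g. w0 R w1).

Yes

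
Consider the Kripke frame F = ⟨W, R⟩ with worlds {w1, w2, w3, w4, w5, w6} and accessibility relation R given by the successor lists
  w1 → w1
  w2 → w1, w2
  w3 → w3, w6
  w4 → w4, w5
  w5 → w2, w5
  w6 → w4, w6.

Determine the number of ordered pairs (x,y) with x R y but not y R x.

5

Enumerating: (w2,w1), (w3,w6), (w4,w5), (w5,w2), (w6,w4).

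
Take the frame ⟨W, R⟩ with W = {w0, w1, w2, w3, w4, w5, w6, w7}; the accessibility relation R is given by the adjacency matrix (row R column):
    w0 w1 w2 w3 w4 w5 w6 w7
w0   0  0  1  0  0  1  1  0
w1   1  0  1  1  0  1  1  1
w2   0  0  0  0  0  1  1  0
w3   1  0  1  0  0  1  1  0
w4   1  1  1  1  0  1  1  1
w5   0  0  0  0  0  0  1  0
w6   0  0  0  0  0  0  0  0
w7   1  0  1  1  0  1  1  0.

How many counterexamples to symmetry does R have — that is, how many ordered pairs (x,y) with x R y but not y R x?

28

Enumerating: (w0,w2), (w0,w5), (w0,w6), (w1,w0), (w1,w2), (w1,w3), (w1,w5), (w1,w6), (w1,w7), (w2,w5), (w2,w6), (w3,w0), … and 16 more.
Total: 28.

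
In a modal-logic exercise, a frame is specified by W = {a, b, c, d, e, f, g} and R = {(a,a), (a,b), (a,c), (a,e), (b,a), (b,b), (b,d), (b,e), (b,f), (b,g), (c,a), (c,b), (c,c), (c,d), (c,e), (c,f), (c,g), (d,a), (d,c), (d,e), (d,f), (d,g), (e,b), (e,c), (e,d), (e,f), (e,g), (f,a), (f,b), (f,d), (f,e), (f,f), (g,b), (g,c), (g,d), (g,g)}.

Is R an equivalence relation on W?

Reflexive: no — d is not related to itself.
Symmetric: no — a R e but not e R a.
Transitive: no — a R b and b R d, but not a R d.
So R is not an equivalence relation.

No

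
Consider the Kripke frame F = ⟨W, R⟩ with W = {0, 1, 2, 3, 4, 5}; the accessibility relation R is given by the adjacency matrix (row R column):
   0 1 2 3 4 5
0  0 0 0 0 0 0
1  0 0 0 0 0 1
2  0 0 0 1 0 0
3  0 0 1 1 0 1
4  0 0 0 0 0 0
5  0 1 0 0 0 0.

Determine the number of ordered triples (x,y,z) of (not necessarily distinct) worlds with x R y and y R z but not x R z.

5

Enumerating: (1,5,1), (2,3,2), (2,3,5), (3,5,1), (5,1,5).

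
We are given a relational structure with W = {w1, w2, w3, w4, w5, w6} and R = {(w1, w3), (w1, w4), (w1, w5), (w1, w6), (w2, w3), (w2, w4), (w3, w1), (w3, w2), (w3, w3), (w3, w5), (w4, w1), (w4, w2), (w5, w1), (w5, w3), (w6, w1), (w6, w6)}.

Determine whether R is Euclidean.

Euclidean: no — w1 R w3 and w1 R w4, but not w3 R w4.

No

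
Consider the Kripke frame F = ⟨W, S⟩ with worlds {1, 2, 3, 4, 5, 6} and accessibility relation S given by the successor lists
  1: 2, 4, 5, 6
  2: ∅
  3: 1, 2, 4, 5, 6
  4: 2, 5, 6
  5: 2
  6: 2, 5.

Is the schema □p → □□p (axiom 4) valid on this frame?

Yes

Axiom 4 corresponds to the accessibility relation being transitive.
Transitive: yes — every two-step S-path is closed by a direct edge.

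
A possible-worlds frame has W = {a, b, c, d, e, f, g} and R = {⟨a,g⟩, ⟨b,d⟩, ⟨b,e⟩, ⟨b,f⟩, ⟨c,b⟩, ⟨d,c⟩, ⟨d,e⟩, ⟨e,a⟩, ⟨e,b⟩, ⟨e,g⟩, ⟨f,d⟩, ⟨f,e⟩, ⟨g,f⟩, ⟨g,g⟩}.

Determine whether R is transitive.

Transitive: no — a R g and g R f, but not a R f.

No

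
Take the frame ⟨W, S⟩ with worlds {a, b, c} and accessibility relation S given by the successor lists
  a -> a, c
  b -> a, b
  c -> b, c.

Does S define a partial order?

Reflexive: yes — every world is S-related to itself.
Transitive: no — a S c and c S b, but not a S b.
Antisymmetric: yes — no distinct pair is related both ways.
So S is not a partial order.

No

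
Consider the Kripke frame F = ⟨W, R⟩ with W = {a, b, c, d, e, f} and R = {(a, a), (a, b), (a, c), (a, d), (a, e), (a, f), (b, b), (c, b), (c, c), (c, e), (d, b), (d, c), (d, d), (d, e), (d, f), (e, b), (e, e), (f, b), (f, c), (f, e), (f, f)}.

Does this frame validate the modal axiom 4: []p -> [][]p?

Axiom 4 corresponds to the accessibility relation being transitive.
Transitive: yes — every two-step R-path is closed by a direct edge.

Yes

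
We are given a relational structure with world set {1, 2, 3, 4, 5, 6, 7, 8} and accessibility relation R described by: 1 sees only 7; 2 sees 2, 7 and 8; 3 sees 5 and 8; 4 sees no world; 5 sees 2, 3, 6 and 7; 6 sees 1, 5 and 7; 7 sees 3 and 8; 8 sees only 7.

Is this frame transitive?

No

Transitive: no — 1 R 7 and 7 R 3, but not 1 R 3.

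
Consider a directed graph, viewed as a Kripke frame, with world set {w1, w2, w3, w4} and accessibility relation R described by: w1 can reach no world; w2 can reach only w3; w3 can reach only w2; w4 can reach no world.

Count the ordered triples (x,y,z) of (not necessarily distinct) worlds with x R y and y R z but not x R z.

Enumerating: (w2,w3,w2), (w3,w2,w3).

2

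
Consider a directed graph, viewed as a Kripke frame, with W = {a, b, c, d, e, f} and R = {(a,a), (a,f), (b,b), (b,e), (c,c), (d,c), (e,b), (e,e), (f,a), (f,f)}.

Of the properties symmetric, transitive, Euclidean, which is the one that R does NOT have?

symmetric

Symmetric: no — d R c but not c R d.
Transitive: yes — every two-step R-path is closed by a direct edge.
Euclidean: yes — any two successors of a common world are R-related.
Only symmetric fails.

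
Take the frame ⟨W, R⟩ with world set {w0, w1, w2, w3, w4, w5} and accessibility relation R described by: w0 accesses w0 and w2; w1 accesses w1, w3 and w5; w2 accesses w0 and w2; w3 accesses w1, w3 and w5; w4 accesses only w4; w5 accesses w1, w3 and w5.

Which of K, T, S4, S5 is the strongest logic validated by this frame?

S5

Reflexive (axiom T): yes — every world is R-related to itself.
Transitive (axiom 4): yes — every two-step R-path is closed by a direct edge.
Euclidean (axiom 5): yes — any two successors of a common world are R-related.
So F validates K, T, S4, S5. The strongest is S5.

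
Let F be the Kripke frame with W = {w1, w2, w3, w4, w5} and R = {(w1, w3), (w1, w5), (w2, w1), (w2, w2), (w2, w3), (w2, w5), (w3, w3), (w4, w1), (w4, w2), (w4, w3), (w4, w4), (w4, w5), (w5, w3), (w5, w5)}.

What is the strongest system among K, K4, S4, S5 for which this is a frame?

Transitive (axiom 4): yes — every two-step R-path is closed by a direct edge.
Reflexive (axiom T): no — w1 is not related to itself.
Euclidean (axiom 5): no — w1 R w3 and w1 R w5, but not w3 R w5.
So F validates K, K4; S4 would additionally require R to be reflexive. The strongest is K4.

K4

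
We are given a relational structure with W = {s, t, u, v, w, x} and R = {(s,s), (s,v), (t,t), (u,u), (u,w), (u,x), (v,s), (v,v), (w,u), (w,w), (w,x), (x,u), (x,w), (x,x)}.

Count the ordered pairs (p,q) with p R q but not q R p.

R is symmetric; there are no such tuples.

0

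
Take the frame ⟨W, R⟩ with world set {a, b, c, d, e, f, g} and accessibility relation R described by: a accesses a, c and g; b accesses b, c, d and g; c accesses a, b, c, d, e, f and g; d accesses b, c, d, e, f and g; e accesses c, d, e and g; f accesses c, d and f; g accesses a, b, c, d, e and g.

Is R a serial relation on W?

Serial: yes — every world has a successor (e.g. a R a).

Yes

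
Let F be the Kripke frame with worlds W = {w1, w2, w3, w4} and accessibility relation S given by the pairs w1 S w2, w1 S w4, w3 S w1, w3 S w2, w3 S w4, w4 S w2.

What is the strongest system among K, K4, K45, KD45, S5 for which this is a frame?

K4

Transitive (axiom 4): yes — every two-step S-path is closed by a direct edge.
Euclidean (axiom 5): no — w1 S w2 and w1 S w4, but not w2 S w4.
Serial (axiom D): no — w2 has no S-successor.
Reflexive (axiom T): no — w1 is not related to itself.
So F validates K, K4; K45 would additionally require S to be Euclidean. The strongest is K4.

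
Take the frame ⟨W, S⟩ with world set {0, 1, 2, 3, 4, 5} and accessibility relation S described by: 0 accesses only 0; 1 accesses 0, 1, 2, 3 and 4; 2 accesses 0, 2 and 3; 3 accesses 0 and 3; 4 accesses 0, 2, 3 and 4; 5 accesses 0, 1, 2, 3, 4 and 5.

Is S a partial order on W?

Yes

Reflexive: yes — every world is S-related to itself.
Transitive: yes — every two-step S-path is closed by a direct edge.
Antisymmetric: yes — no distinct pair is related both ways.
So S is a partial order.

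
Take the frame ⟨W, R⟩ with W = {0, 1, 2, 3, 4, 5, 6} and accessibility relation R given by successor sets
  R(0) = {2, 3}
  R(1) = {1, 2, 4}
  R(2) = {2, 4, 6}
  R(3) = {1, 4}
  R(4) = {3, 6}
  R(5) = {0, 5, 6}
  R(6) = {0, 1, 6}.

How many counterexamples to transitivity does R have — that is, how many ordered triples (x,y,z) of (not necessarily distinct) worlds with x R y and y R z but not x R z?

24

Enumerating: (0,2,4), (0,2,6), (0,3,1), (0,3,4), (1,2,6), (1,4,3), (1,4,6), (2,4,3), (2,6,0), (2,6,1), (3,1,2), (3,4,3), … and 12 more.
Total: 24.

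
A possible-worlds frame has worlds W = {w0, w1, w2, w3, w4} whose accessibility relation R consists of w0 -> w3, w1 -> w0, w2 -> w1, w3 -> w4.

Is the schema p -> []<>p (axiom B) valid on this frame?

No

By correspondence theory, B is valid on a frame iff R is symmetric.
Symmetric: no — w0 R w3 but not w3 R w0.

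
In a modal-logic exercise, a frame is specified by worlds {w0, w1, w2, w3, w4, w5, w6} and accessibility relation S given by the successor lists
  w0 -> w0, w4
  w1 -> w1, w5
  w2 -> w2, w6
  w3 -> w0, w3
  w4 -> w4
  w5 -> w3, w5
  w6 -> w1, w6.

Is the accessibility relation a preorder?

Reflexive: yes — every world is S-related to itself.
Transitive: no — w1 S w5 and w5 S w3, but not w1 S w3.
So S is not a preorder.

No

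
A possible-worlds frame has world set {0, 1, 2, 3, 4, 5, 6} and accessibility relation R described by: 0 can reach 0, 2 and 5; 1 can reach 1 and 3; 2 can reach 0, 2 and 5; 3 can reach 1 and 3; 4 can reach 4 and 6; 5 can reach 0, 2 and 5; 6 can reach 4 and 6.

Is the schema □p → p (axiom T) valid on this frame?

Yes

By correspondence theory, T is valid on a frame iff R is reflexive.
Reflexive: yes — every world is R-related to itself.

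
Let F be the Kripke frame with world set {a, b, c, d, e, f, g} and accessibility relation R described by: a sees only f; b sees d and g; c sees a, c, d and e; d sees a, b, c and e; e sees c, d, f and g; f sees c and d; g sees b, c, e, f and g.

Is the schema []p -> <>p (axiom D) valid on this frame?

By correspondence theory, D is valid on a frame iff R is serial.
Serial: yes — every world has a successor (e.g. a R f).

Yes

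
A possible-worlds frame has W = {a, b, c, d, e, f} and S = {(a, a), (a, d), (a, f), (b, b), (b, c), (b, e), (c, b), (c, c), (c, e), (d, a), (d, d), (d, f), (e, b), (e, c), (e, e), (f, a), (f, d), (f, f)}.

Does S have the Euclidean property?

Yes

Euclidean: yes — any two successors of a common world are S-related.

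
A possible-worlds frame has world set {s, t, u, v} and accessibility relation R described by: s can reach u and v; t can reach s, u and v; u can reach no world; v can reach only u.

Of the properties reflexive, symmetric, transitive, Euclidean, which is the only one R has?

Reflexive: no — s is not related to itself.
Symmetric: no — s R u but not u R s.
Transitive: yes — every two-step R-path is closed by a direct edge.
Euclidean: no — s R u and s R v, but not u R v.
Only transitive holds.

transitive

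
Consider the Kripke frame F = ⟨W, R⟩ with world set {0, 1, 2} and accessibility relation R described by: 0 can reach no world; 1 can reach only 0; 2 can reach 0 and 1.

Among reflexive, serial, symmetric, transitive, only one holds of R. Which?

Reflexive: no — 0 is not related to itself.
Serial: no — 0 has no R-successor.
Symmetric: no — 1 R 0 but not 0 R 1.
Transitive: yes — every two-step R-path is closed by a direct edge.
Only transitive holds.

transitive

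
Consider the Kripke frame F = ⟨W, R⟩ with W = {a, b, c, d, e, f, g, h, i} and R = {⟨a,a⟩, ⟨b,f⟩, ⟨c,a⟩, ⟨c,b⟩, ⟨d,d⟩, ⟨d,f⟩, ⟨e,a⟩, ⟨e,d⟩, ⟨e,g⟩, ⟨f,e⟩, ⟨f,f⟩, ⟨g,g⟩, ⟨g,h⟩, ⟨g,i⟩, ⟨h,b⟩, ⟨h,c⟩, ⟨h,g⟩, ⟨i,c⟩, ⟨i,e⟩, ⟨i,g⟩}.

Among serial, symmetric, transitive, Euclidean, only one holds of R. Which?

serial

Serial: yes — every world has a successor (e.g. a R a).
Symmetric: no — b R f but not f R b.
Transitive: no — b R f and f R e, but not b R e.
Euclidean: no — c R a and c R b, but not a R b.
Only serial holds.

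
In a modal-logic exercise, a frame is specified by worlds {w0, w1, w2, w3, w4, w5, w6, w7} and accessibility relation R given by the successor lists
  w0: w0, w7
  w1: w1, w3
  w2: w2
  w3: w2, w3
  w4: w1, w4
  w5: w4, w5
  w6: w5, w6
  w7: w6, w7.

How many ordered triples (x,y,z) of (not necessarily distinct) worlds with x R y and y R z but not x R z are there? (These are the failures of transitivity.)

Enumerating: (w0,w7,w6), (w1,w3,w2), (w4,w1,w3), (w5,w4,w1), (w6,w5,w4), (w7,w6,w5).

6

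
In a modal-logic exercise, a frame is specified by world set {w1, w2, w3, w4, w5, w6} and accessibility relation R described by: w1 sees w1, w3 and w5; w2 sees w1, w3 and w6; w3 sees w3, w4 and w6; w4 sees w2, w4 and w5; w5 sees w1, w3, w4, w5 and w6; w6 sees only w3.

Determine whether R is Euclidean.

Euclidean: no — w1 R w3 and w1 R w5, but not w3 R w5.

No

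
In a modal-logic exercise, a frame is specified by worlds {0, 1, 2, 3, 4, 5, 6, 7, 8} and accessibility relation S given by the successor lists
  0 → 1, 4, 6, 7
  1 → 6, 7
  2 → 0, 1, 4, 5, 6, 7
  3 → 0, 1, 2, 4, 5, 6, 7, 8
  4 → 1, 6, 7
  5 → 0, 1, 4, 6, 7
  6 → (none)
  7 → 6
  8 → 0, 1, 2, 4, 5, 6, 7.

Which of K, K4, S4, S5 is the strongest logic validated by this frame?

Transitive (axiom 4): yes — every two-step S-path is closed by a direct edge.
Reflexive (axiom T): no — 0 is not related to itself.
Euclidean (axiom 5): no — 0 S 1 and 0 S 4, but not 1 S 4.
So F validates K, K4; S4 would additionally require S to be reflexive. The strongest is K4.

K4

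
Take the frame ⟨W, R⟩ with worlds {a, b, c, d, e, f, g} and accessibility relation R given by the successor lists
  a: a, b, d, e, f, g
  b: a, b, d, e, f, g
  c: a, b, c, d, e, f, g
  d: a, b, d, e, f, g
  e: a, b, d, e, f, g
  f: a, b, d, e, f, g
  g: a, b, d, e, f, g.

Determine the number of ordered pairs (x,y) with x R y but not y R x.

6

Enumerating: (c,a), (c,b), (c,d), (c,e), (c,f), (c,g).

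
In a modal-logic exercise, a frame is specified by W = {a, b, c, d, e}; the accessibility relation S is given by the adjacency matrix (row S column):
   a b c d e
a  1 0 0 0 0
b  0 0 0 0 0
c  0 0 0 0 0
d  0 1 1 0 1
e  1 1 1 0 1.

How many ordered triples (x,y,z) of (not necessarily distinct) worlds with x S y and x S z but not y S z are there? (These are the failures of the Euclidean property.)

Enumerating: (d,b,b), (d,b,c), (d,b,e), (d,c,b), (d,c,c), (d,c,e), (e,a,b), (e,a,c), (e,a,e), (e,b,a), (e,b,b), (e,b,c), (e,b,e), (e,c,a), (e,c,b), (e,c,c), (e,c,e).

17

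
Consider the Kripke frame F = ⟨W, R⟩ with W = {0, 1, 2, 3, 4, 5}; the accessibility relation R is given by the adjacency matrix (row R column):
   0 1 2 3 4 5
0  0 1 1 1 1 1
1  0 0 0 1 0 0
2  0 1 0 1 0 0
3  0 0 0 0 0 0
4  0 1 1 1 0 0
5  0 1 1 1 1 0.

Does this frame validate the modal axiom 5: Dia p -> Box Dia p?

By correspondence theory, 5 is valid on a frame iff R is Euclidean.
Euclidean: no — 0 R 1 and 0 R 2, but not 1 R 2.

No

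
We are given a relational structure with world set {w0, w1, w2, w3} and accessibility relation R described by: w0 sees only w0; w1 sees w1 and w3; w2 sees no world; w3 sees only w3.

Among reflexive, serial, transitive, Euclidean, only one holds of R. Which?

transitive

Reflexive: no — w2 is not related to itself.
Serial: no — w2 has no R-successor.
Transitive: yes — every two-step R-path is closed by a direct edge.
Euclidean: no — w1 R w3 and w1 R w1, but not w3 R w1.
Only transitive holds.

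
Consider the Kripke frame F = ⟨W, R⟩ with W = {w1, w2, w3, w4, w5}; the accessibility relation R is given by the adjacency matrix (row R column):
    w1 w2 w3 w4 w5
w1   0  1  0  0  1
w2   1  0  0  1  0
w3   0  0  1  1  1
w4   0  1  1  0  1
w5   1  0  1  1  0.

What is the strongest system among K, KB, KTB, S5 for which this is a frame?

KB

Symmetric (axiom B): yes — every pair in R has its reverse in R.
Reflexive (axiom T): no — w1 is not related to itself.
Euclidean (axiom 5): no — w1 R w2 and w1 R w5, but not w2 R w5.
So F validates K, KB; KTB would additionally require R to be reflexive. The strongest is KB.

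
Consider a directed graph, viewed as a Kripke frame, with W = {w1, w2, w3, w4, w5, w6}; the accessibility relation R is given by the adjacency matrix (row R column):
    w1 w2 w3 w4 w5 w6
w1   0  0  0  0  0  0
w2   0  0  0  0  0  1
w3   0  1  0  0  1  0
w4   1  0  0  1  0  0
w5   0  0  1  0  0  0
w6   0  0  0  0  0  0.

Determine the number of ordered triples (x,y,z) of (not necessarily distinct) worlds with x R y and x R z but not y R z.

8

Enumerating: (w2,w6,w6), (w3,w2,w2), (w3,w2,w5), (w3,w5,w2), (w3,w5,w5), (w4,w1,w1), (w4,w1,w4), (w5,w3,w3).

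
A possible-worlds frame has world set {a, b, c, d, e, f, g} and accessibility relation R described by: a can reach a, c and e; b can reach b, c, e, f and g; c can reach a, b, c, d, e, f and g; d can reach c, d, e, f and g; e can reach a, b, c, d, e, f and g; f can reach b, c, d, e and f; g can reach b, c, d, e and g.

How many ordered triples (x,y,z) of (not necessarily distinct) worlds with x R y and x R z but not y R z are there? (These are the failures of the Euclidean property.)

Enumerating: (b,f,g), (b,g,f), (c,a,b), (c,a,d), (c,a,f), (c,a,g), (c,b,a), (c,b,d), (c,d,a), (c,d,b), (c,f,a), (c,f,g), … and 20 more.
Total: 32.

32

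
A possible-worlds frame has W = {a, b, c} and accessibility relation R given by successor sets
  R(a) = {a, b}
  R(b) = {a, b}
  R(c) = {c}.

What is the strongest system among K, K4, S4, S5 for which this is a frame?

S5

Transitive (axiom 4): yes — every two-step R-path is closed by a direct edge.
Reflexive (axiom T): yes — every world is R-related to itself.
Euclidean (axiom 5): yes — any two successors of a common world are R-related.
So F validates K, K4, S4, S5. The strongest is S5.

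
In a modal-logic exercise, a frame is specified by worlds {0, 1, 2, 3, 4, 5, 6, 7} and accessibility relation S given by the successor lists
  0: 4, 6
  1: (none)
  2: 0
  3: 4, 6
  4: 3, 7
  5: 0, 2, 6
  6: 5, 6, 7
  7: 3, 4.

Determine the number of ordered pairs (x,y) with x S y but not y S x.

Enumerating: (0,4), (0,6), (2,0), (3,6), (5,0), (5,2), (6,7), (7,3).

8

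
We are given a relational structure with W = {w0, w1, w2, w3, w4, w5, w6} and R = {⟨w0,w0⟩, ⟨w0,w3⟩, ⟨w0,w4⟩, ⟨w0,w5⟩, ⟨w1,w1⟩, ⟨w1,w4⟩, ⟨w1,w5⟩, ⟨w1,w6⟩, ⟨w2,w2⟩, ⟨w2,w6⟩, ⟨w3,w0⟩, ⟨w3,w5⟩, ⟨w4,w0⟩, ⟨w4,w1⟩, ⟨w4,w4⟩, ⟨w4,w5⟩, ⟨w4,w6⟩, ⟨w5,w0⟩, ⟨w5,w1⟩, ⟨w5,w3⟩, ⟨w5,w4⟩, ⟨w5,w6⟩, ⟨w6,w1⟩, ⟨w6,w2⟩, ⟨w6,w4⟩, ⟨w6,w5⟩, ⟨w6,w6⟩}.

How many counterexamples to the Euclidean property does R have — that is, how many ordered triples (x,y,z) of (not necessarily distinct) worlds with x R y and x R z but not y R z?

29

Enumerating: (w0,w3,w3), (w0,w3,w4), (w0,w4,w3), (w0,w5,w5), (w1,w5,w5), (w3,w5,w5), (w4,w0,w1), (w4,w0,w6), (w4,w1,w0), (w4,w5,w5), (w4,w6,w0), (w5,w0,w1), … and 17 more.
Total: 29.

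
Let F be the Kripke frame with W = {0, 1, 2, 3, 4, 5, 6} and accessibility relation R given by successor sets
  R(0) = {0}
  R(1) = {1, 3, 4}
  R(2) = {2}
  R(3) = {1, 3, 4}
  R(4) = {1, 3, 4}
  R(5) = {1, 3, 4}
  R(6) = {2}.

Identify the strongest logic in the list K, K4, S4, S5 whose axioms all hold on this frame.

K4

Transitive (axiom 4): yes — every two-step R-path is closed by a direct edge.
Reflexive (axiom T): no — 5 is not related to itself.
Euclidean (axiom 5): yes — any two successors of a common world are R-related.
So F validates K, K4; S4 would additionally require R to be reflexive. The strongest is K4.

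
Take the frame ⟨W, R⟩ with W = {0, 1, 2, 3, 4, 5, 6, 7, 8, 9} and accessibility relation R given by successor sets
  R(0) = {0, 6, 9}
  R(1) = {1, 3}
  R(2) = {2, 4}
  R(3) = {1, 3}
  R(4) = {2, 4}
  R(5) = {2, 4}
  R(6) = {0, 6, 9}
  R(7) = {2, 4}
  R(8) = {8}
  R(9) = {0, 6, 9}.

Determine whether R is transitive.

Transitive: yes — every two-step R-path is closed by a direct edge.

Yes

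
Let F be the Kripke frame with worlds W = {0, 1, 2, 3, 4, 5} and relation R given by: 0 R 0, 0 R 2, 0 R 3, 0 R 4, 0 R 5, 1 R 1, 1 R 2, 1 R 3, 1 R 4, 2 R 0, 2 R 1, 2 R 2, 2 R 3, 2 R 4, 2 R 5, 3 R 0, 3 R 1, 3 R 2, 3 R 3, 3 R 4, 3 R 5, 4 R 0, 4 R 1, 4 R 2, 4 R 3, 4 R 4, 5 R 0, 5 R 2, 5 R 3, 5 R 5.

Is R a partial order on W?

No

Reflexive: yes — every world is R-related to itself.
Transitive: no — 0 R 2 and 2 R 1, but not 0 R 1.
Antisymmetric: no — 0 R 2 and 2 R 0 with 0 ≠ 2.
So R is not a partial order.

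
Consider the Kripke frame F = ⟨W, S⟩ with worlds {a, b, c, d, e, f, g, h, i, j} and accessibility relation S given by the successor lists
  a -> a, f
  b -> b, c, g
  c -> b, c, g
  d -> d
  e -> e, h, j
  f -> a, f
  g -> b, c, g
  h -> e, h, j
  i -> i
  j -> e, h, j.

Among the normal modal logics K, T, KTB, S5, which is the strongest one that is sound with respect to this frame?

S5

Reflexive (axiom T): yes — every world is S-related to itself.
Symmetric (axiom B): yes — every pair in S has its reverse in S.
Euclidean (axiom 5): yes — any two successors of a common world are S-related.
So F validates K, T, KTB, S5. The strongest is S5.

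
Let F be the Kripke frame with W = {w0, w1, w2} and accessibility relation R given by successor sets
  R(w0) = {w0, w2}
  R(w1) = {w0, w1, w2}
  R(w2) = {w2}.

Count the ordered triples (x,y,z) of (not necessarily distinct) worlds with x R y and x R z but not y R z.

Enumerating: (w0,w2,w0), (w1,w0,w1), (w1,w2,w0), (w1,w2,w1).

4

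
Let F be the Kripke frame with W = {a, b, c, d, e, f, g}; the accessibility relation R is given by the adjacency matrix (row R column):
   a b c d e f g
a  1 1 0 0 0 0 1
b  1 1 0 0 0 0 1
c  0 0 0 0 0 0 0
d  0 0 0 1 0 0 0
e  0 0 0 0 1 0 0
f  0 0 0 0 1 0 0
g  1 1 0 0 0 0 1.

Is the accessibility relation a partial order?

Reflexive: no — c is not related to itself.
Transitive: yes — every two-step R-path is closed by a direct edge.
Antisymmetric: no — a R b and b R a with a ≠ b.
So R is not a partial order.

No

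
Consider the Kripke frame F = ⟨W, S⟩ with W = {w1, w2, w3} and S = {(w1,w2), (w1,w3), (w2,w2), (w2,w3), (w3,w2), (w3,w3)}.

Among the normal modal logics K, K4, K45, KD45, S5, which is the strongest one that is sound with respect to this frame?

Transitive (axiom 4): yes — every two-step S-path is closed by a direct edge.
Euclidean (axiom 5): yes — any two successors of a common world are S-related.
Serial (axiom D): yes — every world has a successor (e.g. w1 S w2).
Reflexive (axiom T): no — w1 is not related to itself.
So F validates K, K4, K45, KD45; S5 would additionally require S to be reflexive. The strongest is KD45.

KD45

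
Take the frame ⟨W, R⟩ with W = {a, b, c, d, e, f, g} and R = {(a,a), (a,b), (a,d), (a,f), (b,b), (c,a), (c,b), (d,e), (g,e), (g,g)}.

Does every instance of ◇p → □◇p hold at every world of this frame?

Axiom 5 corresponds to the accessibility relation being Euclidean.
Euclidean: no — a R b and a R d, but not b R d.

No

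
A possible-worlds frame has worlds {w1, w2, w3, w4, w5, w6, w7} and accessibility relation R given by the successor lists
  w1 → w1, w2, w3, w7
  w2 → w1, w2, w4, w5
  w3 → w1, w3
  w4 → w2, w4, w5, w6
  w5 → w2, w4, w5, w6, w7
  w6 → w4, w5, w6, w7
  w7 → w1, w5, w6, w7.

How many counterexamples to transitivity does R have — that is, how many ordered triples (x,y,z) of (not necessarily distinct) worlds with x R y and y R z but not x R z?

24

Enumerating: (w1,w2,w4), (w1,w2,w5), (w1,w7,w5), (w1,w7,w6), (w2,w1,w3), (w2,w1,w7), (w2,w4,w6), (w2,w5,w6), (w2,w5,w7), (w3,w1,w2), (w3,w1,w7), (w4,w2,w1), … and 12 more.
Total: 24.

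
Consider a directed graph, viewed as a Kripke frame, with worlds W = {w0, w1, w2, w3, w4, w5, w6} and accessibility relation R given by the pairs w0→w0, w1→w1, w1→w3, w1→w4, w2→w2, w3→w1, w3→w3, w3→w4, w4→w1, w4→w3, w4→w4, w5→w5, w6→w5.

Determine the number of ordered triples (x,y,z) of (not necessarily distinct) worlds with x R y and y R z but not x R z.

R is transitive; there are no such tuples.

0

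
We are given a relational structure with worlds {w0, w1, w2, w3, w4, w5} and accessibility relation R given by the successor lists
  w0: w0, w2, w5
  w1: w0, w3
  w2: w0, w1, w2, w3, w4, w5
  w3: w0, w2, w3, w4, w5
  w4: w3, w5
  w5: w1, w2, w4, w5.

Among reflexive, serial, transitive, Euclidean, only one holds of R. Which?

serial

Reflexive: no — w1 is not related to itself.
Serial: yes — every world has a successor (e.g. w0 R w0).
Transitive: no — w0 R w2 and w2 R w1, but not w0 R w1.
Euclidean: no — w1 R w0 and w1 R w3, but not w0 R w3.
Only serial holds.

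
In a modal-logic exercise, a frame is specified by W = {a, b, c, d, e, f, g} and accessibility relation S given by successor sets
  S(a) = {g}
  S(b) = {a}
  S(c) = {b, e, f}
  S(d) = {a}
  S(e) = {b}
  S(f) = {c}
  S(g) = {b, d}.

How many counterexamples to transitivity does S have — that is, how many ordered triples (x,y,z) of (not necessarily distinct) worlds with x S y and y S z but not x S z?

Enumerating: (a,g,b), (a,g,d), (b,a,g), (c,b,a), (c,f,c), (d,a,g), (e,b,a), (f,c,b), (f,c,e), (f,c,f), (g,b,a), (g,d,a).

12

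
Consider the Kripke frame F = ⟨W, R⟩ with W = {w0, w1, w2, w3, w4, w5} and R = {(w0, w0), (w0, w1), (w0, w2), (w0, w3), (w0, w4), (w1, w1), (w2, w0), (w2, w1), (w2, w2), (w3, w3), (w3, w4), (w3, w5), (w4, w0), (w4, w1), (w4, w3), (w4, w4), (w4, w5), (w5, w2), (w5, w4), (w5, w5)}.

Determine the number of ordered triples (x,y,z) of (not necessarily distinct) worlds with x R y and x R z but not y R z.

Enumerating: (w0,w1,w0), (w0,w1,w2), (w0,w1,w3), (w0,w1,w4), (w0,w2,w3), (w0,w2,w4), (w0,w3,w0), (w0,w3,w1), (w0,w3,w2), (w0,w4,w2), (w2,w1,w0), (w2,w1,w2), … and 14 more.
Total: 26.

26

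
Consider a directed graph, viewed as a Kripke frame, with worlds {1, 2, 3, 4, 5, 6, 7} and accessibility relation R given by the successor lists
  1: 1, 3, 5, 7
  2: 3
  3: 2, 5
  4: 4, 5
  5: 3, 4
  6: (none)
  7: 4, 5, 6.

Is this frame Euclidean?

No

Euclidean: no — 1 R 3 and 1 R 7, but not 3 R 7.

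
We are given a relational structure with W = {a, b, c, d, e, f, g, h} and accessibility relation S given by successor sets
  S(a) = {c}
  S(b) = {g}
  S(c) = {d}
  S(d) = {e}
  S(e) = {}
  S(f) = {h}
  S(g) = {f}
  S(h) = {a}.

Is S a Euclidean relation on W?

No

Euclidean: no — a S c and a S c, but not c S c.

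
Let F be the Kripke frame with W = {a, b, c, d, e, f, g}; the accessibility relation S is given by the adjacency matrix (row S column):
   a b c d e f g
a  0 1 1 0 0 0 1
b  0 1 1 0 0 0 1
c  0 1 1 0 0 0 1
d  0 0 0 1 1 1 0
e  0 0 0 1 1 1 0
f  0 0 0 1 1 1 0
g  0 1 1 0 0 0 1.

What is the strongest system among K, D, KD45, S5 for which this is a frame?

KD45

Serial (axiom D): yes — every world has a successor (e.g. a S b).
Euclidean (axiom 5): yes — any two successors of a common world are S-related.
Transitive (axiom 4): yes — every two-step S-path is closed by a direct edge.
Reflexive (axiom T): no — a is not related to itself.
So F validates K, D, KD45; S5 would additionally require S to be reflexive. The strongest is KD45.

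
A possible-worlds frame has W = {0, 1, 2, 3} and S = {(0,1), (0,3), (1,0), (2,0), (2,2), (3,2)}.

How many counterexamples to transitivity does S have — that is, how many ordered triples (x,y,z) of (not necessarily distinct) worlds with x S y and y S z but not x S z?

Enumerating: (0,1,0), (0,3,2), (1,0,1), (1,0,3), (2,0,1), (2,0,3), (3,2,0).

7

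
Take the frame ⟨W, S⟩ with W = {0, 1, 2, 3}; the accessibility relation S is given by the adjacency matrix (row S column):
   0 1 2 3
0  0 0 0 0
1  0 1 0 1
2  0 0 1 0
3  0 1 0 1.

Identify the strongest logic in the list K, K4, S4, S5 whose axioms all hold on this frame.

K4

Transitive (axiom 4): yes — every two-step S-path is closed by a direct edge.
Reflexive (axiom T): no — 0 is not related to itself.
Euclidean (axiom 5): yes — any two successors of a common world are S-related.
So F validates K, K4; S4 would additionally require S to be reflexive. The strongest is K4.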